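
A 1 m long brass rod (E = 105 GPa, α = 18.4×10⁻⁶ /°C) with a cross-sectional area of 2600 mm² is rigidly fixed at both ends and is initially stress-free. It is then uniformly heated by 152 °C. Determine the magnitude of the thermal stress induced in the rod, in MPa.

The supports are rigid, so the total axial strain is zero. The restrained thermal strain is ε = αΔT = 18.4×10⁻⁶ × 152 = 2796.8×10⁻⁶.
Hence σ = E·αΔT = 105×10³ × 2796.8×10⁻⁶ = 293.7 MPa, compressive.

σ ≈ 294 MPa (compressive)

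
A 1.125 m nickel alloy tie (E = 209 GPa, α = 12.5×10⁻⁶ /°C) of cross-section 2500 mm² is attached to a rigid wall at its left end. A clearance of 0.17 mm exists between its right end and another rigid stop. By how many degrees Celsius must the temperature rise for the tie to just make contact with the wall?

Contact occurs when the free expansion equals the gap: αΔT L = 0.17 mm.
ΔT = 0.17 / (12.5×10⁻⁶ × 1125) = 12.09 °C.

ΔT ≈ 12.1 °C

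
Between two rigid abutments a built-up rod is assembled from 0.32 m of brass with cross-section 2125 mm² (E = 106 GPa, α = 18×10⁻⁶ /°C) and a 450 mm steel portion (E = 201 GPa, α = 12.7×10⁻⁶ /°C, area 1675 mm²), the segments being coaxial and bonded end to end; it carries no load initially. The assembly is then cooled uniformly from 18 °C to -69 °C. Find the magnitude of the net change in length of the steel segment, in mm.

|ΔL| ≈ 0.0133 mm

If the supports were absent, the total length change would be Σ αᵢΔT Lᵢ = 18×10⁻⁶×87×320 + 12.7×10⁻⁶×87×450 = 0.9983 mm.
The walls prevent any net length change, so an axial force P (same in every segment) develops. Compatibility: P · Σ Lᵢ/(AᵢEᵢ) = δ_free.
Σ Lᵢ/(AᵢEᵢ) = 320/(2125×106×10³) + 450/(1675×201×10³) = 2.757×10⁻⁶ mm/N.
P = 0.9983 / 2.757×10⁻⁶ = 362100 N = 362.1 kN, tensile.
For the steel segment, free thermal change = 12.7×10⁻⁶×87×450 = 0.4972 mm and elastic change from P = 362100×450/(1675×201×10³) = 0.4839 mm; these oppose, so the net change is 0.0133 mm (segment shortens).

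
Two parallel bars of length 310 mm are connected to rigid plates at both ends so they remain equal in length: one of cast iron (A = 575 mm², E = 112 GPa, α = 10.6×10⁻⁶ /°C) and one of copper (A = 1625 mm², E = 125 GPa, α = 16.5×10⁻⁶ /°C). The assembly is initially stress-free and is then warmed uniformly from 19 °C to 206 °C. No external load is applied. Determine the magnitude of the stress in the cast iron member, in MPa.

σ ≈ 93.8 MPa (tensile)

Both members must finish at the same length. With the larger α, the copper tends to over-expand; the plates restrain it, putting the copper in compression and the cast iron in tension. With no external load the two internal forces are equal and opposite, magnitude P.
Setting the final lengths equal and cancelling L: (α₁ − α₂)ΔT = P/(A₁E₁) + P/(A₂E₂).
|α₁ − α₂|·ΔT = 5.9×10⁻⁶ × 187 = 0.001103.
1/(A₁E₁) + 1/(A₂E₂) = 1/(575×112×10³) + 1/(1625×125×10³) = 2.045×10⁻⁸ N⁻¹.
So P = 0.001103 / 2.045×10⁻⁸ = 53.95 kN.
σ_{cast iron} = P/A₁ = 53950/575 = 93.82 MPa, tensile.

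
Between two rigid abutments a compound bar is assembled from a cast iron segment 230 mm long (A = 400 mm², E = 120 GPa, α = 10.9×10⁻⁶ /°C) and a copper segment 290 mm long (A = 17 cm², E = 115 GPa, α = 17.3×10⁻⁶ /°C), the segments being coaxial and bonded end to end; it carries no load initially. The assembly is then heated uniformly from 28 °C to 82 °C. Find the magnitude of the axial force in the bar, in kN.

With the walls removed the bar would change length by δ_free = Σ αᵢΔT Lᵢ = 10.9×10⁻⁶×54×230 + 17.3×10⁻⁶×54×290 = 0.4063 mm.
The walls prevent any net length change, so an axial force P (same in every segment) develops. Compatibility: P · Σ Lᵢ/(AᵢEᵢ) = δ_free.
Σ Lᵢ/(AᵢEᵢ) = 230/(400×120×10³) + 290/(1700×115×10³) = 6.275×10⁻⁶ mm/N.
Hence P = δ_free / Σ(L/AE) = 0.4063/6.275×10⁻⁶ = 64.75 kN (compressive).

P ≈ 64.7 kN (compressive)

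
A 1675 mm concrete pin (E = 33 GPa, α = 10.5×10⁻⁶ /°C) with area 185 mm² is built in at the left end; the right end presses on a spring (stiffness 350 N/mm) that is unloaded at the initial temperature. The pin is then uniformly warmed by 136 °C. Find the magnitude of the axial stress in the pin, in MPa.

If the spring were absent the pin would lengthen by αΔT L = 10.5×10⁻⁶ × 136 × 1675 = 2.392 mm.
With a force P in the spring, the elastic change of the pin is PL/(AE) and that of the spring is P/k; compatibility requires their sum to equal δ_free.
So P = δ_free / [L/(AE) + 1/k] = 2.392 / [ 1675/(185×33×10³) + 1/(350) ].
P = 2.392 / 0.003132 = 763.8 N.
σ = P/A = 763.8/185 = 4.129 MPa.

σ ≈ 4.13 MPa (compressive)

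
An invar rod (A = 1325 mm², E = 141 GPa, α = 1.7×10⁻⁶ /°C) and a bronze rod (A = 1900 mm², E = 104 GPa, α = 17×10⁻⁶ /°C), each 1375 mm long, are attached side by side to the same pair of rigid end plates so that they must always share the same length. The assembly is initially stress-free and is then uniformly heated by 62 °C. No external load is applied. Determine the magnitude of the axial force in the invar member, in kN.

P ≈ 91.1 kN (tensile in the invar)

The bronze has the larger α, so on heating it would change length more than the invar if both were free. The rigid plates force a common final length, so the bronze is put into compression and the invar into tension, with equal and opposite forces P (no external load).
Compatibility of the two members (thermal + elastic change equal): (α₁ − α₂)ΔT = P·[1/(A₁E₁) + 1/(A₂E₂)].
|α₁ − α₂|·ΔT = 15.3×10⁻⁶ × 62 = 0.0009486.
1/(A₁E₁) + 1/(A₂E₂) = 1/(1325×141×10³) + 1/(1900×104×10³) = 1.041×10⁻⁸ N⁻¹.
So P = 0.0009486 / 1.041×10⁻⁸ = 91.09 kN.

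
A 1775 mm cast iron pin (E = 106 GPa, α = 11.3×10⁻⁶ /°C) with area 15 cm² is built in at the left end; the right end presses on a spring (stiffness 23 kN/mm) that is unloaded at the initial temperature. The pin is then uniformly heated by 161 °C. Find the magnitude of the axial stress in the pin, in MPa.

If the spring were absent the pin would lengthen by αΔT L = 11.3×10⁻⁶ × 161 × 1775 = 3.229 mm.
Let P be the compressive force at the spring. The pin shortens elastically by PL/(AE) and the spring compresses by P/k; together these equal δ_free.
So P = δ_free / [L/(AE) + 1/k] = 3.229 / [ 1775/(1500×106×10³) + 1/(23×10³) ].
P = 3.229 / 5.464×10⁻⁵ = 59100 N.
σ = P/A = 59100/1500 = 39.4 MPa.

σ ≈ 39.4 MPa (compressive)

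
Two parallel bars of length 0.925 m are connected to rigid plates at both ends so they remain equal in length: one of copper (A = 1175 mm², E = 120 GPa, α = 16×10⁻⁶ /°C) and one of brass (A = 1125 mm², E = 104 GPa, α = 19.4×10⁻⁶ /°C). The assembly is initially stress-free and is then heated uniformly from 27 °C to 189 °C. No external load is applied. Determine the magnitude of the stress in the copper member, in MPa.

σ ≈ 30 MPa (tensile)

Equilibrium of a rigid end plate with no external load gives equal and opposite internal forces ±P in the two members. Since α_{brass} > α_{copper}, heating drives the brass into compression and the copper into tension.
Equating the net (thermal + elastic) strains gives |α₁ − α₂|·ΔT = P·[1/(A₁E₁) + 1/(A₂E₂)].
|α₁ − α₂|·ΔT = 3.4×10⁻⁶ × 162 = 0.0005508.
1/(A₁E₁) + 1/(A₂E₂) = 1/(1175×120×10³) + 1/(1125×104×10³) = 1.564×10⁻⁸ N⁻¹.
So P = 0.0005508 / 1.564×10⁻⁸ = 35.22 kN.
σ_{copper} = P/A₁ = 35220/1175 = 29.97 MPa, tensile.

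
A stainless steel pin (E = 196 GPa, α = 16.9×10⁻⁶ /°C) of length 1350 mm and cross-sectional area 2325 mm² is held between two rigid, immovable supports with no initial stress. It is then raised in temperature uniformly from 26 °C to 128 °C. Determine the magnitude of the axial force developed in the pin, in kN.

The ends cannot move, so σ = EαΔT = 196×10³ × 16.9×10⁻⁶ × 102 = 337.9 MPa.
Axial force P = σA = 337.9 × 2325 = 785500 N = 785.5 kN, compressive.

P ≈ 786 kN (compressive)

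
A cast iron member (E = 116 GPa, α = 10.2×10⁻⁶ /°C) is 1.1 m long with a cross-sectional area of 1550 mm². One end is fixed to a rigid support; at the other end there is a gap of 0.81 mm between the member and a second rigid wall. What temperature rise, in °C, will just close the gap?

Contact occurs when the free expansion equals the gap: αΔT L = 0.81 mm.
So ΔT = g/(αL) = 0.81/(10.2×10⁻⁶ × 1100) = 72.19 °C.

ΔT ≈ 72.2 °C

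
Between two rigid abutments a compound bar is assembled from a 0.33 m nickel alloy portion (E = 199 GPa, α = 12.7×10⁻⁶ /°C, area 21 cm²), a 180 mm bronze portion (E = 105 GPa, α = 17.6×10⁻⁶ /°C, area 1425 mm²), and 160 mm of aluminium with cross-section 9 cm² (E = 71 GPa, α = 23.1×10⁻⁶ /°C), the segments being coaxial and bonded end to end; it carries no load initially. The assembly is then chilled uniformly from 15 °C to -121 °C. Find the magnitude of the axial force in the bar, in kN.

Free thermal contraction of the whole bar: Σ αᵢΔT Lᵢ = 12.7×10⁻⁶×136×330 + 17.6×10⁻⁶×136×180 + 23.1×10⁻⁶×136×160 = 1.503 mm.
The walls prevent any net length change, so an axial force P (same in every segment) develops. Compatibility: P · Σ Lᵢ/(AᵢEᵢ) = δ_free.
Σ Lᵢ/(AᵢEᵢ) = 330/(2100×199×10³) + 180/(1425×105×10³) + 160/(900×71×10³) = 4.497×10⁻⁶ mm/N.
So P = 1.503 / 4.497×10⁻⁶ = 334.4 kN, tensile.

P ≈ 334 kN (tensile)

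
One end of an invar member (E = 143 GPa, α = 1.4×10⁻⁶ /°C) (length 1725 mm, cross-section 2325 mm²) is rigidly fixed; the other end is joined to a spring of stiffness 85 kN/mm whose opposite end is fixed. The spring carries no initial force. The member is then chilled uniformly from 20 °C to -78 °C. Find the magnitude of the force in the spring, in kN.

The unrestrained thermal change is αΔT L = 1.4×10⁻⁶ × 98 × 1725 = 0.2367 mm.
Let P be the tensile force in the spring. The member extends elastically by PL/(AE) and the spring stretches by P/k; together these equal δ_free.
P [ L/(AE) + 1/k ] = δ_free → P [ 1725/(2325×143×10³) + 1/(85×10³) ] = 0.2367.
P = 0.2367 / 1.695×10⁻⁵ = 13960 N.

P ≈ 14 kN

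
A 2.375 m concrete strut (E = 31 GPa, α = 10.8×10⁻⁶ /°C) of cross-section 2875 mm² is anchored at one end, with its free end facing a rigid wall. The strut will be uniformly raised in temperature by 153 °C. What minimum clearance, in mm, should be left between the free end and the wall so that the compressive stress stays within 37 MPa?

g ≈ 1.09 mm

With no wall the strut would lengthen by αΔT L = 10.8×10⁻⁶ × 153 × 2375 = 3.924 mm.
A stress of 37 MPa corresponds to the wall pushing the strut back by σL/E = 37×2375/(31×10³) = 2.835 mm.
The gap must absorb the remainder: g_min = 3.924 − 2.835 = 1.09 mm.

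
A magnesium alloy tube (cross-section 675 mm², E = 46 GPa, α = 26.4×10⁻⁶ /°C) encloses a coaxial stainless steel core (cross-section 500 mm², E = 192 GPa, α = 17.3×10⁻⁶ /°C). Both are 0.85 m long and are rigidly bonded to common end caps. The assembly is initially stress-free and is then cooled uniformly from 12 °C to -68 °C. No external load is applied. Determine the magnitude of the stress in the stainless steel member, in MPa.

Both members must finish at the same length. With the larger α, the magnesium alloy tends to over-contract; the plates restrain it, putting the magnesium alloy in tension and the stainless steel in compression. With no external load the two internal forces are equal and opposite, magnitude P.
Setting the final lengths equal and cancelling L: (α₁ − α₂)ΔT = P/(A₁E₁) + P/(A₂E₂).
|α₁ − α₂|·ΔT = 9.1×10⁻⁶ × 80 = 0.000728.
1/(A₁E₁) + 1/(A₂E₂) = 1/(675×46×10³) + 1/(500×192×10³) = 4.262×10⁻⁸ N⁻¹.
P = 0.000728 / 4.262×10⁻⁸ = 17080 N = 17.08 kN.
σ_{stainless steel} = P/A₂ = 17080/500 = 34.16 MPa, compressive.

σ ≈ 34.2 MPa (compressive)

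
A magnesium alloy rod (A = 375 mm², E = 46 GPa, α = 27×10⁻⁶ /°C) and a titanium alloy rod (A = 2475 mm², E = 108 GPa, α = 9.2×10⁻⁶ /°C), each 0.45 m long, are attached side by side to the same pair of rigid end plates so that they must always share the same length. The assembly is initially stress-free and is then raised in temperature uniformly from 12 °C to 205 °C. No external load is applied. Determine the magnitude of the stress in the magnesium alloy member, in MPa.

Both members must finish at the same length. With the larger α, the magnesium alloy tends to over-expand; the plates restrain it, putting the magnesium alloy in compression and the titanium alloy in tension. With no external load the two internal forces are equal and opposite, magnitude P.
Setting the final lengths equal and cancelling L: (α₁ − α₂)ΔT = P/(A₁E₁) + P/(A₂E₂).
|α₁ − α₂|·ΔT = 17.8×10⁻⁶ × 193 = 0.003435.
1/(A₁E₁) + 1/(A₂E₂) = 1/(375×46×10³) + 1/(2475×108×10³) = 6.171×10⁻⁸ N⁻¹.
P = 0.003435 / 6.171×10⁻⁸ = 55670 N = 55.67 kN.
σ_{magnesium alloy} = P/A₁ = 55670/375 = 148.4 MPa, compressive.

σ ≈ 148 MPa (compressive)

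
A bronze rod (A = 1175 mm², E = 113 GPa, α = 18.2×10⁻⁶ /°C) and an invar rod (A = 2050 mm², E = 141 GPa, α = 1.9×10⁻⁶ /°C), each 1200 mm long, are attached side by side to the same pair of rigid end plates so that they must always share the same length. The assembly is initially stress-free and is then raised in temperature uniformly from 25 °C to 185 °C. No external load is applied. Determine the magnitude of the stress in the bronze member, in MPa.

σ ≈ 202 MPa (compressive)

Both members must finish at the same length. With the larger α, the bronze tends to over-expand; the plates restrain it, putting the bronze in compression and the invar in tension. With no external load the two internal forces are equal and opposite, magnitude P.
Equating the net (thermal + elastic) strains gives |α₁ − α₂|·ΔT = P·[1/(A₁E₁) + 1/(A₂E₂)].
|α₁ − α₂|·ΔT = 16.3×10⁻⁶ × 160 = 0.002608.
1/(A₁E₁) + 1/(A₂E₂) = 1/(1175×113×10³) + 1/(2050×141×10³) = 1.099×10⁻⁸ N⁻¹.
P = 0.002608 / 1.099×10⁻⁸ = 237300 N = 237.3 kN.
σ_{bronze} = P/A₁ = 237300/1175 = 201.9 MPa, compressive.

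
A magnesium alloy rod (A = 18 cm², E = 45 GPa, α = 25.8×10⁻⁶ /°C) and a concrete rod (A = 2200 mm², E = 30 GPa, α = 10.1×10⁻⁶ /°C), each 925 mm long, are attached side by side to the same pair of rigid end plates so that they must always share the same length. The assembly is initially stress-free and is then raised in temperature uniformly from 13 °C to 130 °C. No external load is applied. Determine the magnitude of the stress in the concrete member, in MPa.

Equilibrium of a rigid end plate with no external load gives equal and opposite internal forces ±P in the two members. Since α_{magnesium alloy} > α_{concrete}, heating drives the magnesium alloy into compression and the concrete into tension.
Equating the net (thermal + elastic) strains gives |α₁ − α₂|·ΔT = P·[1/(A₁E₁) + 1/(A₂E₂)].
|α₁ − α₂|·ΔT = 15.7×10⁻⁶ × 117 = 0.001837.
1/(A₁E₁) + 1/(A₂E₂) = 1/(1800×45×10³) + 1/(2200×30×10³) = 2.75×10⁻⁸ N⁻¹.
P = 0.001837 / 2.75×10⁻⁸ = 66800 N = 66.8 kN.
σ_{concrete} = P/A₂ = 66800/2200 = 30.37 MPa, tensile.

σ ≈ 30.4 MPa (tensile)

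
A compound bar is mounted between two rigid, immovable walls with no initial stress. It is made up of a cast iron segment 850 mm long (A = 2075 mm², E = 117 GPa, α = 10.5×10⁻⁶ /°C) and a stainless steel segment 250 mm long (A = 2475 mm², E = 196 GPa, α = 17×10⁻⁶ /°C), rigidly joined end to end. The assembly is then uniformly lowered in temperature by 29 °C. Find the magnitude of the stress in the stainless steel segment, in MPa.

σ ≈ 38.4 MPa (tensile)

With the walls removed the bar would change length by δ_free = Σ αᵢΔT Lᵢ = 10.5×10⁻⁶×29×850 + 17×10⁻⁶×29×250 = 0.3821 mm.
The walls prevent any net length change, so an axial force P (same in every segment) develops. Compatibility: P · Σ Lᵢ/(AᵢEᵢ) = δ_free.
The series flexibility is Σ Lᵢ/(AᵢEᵢ) = 850/(2075×117×10³) + 250/(2475×196×10³) = 4.017×10⁻⁶ mm/N.
P = 0.3821 / 4.017×10⁻⁶ = 95130 N = 95.13 kN, tensile.
σ_{stainless steel} = P / A = 95130 / 2475 = 38.43 MPa.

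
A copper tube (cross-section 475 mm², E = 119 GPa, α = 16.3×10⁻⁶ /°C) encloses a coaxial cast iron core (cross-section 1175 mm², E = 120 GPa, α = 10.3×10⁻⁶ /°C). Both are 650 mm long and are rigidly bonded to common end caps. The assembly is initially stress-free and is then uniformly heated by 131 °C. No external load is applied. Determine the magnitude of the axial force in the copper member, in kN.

Both members must finish at the same length. With the larger α, the copper tends to over-expand; the plates restrain it, putting the copper in compression and the cast iron in tension. With no external load the two internal forces are equal and opposite, magnitude P.
Equating the net (thermal + elastic) strains gives |α₁ − α₂|·ΔT = P·[1/(A₁E₁) + 1/(A₂E₂)].
|α₁ − α₂|·ΔT = 6×10⁻⁶ × 131 = 0.000786.
1/(A₁E₁) + 1/(A₂E₂) = 1/(475×119×10³) + 1/(1175×120×10³) = 2.478×10⁻⁸ N⁻¹.
P = 0.000786 / 2.478×10⁻⁸ = 31710 N = 31.71 kN.

P ≈ 31.7 kN (compressive in the copper)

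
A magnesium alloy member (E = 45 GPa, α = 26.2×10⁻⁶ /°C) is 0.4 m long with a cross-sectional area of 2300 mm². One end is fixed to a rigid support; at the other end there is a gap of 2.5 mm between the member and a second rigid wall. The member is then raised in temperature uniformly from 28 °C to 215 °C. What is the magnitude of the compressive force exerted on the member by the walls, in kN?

If the wall were absent the member would grow by αΔT L = 26.2×10⁻⁶ × 187 × 400 = 1.96 mm.
This is smaller than the 2.5 mm clearance, so the member expands freely without reaching the stop — the stress is zero.

P ≈ 0 kN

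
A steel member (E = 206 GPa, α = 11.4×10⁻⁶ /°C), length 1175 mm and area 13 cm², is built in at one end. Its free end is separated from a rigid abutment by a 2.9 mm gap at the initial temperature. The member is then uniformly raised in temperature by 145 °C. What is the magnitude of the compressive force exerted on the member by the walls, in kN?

Free thermal elongation = αΔT L = 11.4×10⁻⁶ × 145 × 1175 = 1.942 mm.
Since δ_free = 1.94 mm is less than the 2.9 mm gap, the member never touches the wall. No axial force develops.

P ≈ 0 kN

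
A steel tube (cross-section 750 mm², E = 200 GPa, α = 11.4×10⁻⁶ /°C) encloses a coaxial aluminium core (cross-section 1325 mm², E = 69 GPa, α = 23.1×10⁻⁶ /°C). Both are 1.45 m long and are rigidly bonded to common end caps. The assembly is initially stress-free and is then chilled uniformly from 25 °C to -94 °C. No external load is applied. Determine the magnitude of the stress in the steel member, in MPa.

σ ≈ 105 MPa (compressive)

The aluminium has the larger α, so on cooling it would change length more than the steel if both were free. The rigid plates force a common final length, so the aluminium is put into tension and the steel into compression, with equal and opposite forces P (no external load).
Equating the net (thermal + elastic) strains gives |α₁ − α₂|·ΔT = P·[1/(A₁E₁) + 1/(A₂E₂)].
|α₁ − α₂|·ΔT = 11.7×10⁻⁶ × 119 = 0.001392.
1/(A₁E₁) + 1/(A₂E₂) = 1/(750×200×10³) + 1/(1325×69×10³) = 1.76×10⁻⁸ N⁻¹.
P = 0.001392 / 1.76×10⁻⁸ = 79090 N = 79.09 kN.
σ_{steel} = P/A₁ = 79090/750 = 105.4 MPa, compressive.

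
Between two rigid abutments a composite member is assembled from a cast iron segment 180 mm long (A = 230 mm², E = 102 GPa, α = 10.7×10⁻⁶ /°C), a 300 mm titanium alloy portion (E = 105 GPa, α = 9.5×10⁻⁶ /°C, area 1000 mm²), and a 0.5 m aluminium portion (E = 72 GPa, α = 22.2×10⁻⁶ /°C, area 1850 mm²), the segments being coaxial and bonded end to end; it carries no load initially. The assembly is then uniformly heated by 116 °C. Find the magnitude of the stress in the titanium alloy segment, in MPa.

If the supports were absent, the total length change would be Σ αᵢΔT Lᵢ = 10.7×10⁻⁶×116×180 + 9.5×10⁻⁶×116×300 + 22.2×10⁻⁶×116×500 = 1.842 mm.
The walls prevent any net length change, so an axial force P (same in every segment) develops. Compatibility: P · Σ Lᵢ/(AᵢEᵢ) = δ_free.
The series flexibility is Σ Lᵢ/(AᵢEᵢ) = 180/(230×102×10³) + 300/(1000×105×10³) + 500/(1850×72×10³) = 1.428×10⁻⁵ mm/N.
P = 1.842 / 1.428×10⁻⁵ = 128900 N = 128.9 kN, compressive.
σ_{titanium alloy} = P / A = 128900 / 1000 = 128.9 MPa.

σ ≈ 129 MPa (compressive)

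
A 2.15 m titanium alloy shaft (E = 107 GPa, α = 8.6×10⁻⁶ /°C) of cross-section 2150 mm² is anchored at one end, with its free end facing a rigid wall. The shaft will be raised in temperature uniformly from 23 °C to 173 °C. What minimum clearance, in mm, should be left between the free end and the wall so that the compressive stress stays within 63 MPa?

With no wall the shaft would lengthen by αΔT L = 8.6×10⁻⁶ × 150 × 2150 = 2.773 mm.
At the allowable stress the elastic shortening the wall may impose is σL/E = 63 × 2150 / (107×10³) = 1.266 mm.
The gap must absorb the remainder: g_min = 2.773 − 1.266 = 1.508 mm.

g ≈ 1.51 mm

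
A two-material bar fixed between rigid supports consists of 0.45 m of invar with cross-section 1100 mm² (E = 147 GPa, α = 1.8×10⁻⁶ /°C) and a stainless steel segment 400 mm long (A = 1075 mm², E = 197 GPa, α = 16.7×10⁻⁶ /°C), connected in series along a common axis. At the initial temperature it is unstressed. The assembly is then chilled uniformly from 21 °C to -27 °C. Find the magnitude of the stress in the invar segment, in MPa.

σ ≈ 70 MPa (tensile)

With the walls removed the bar would change length by δ_free = Σ αᵢΔT Lᵢ = 1.8×10⁻⁶×48×450 + 16.7×10⁻⁶×48×400 = 0.3595 mm.
Since the ends are fixed, an axial force P builds up, equal in every segment, with P · Σ Lᵢ/(AᵢEᵢ) = δ_free.
Σ Lᵢ/(AᵢEᵢ) = 450/(1100×147×10³) + 400/(1075×197×10³) = 4.672×10⁻⁶ mm/N.
P = 0.3595 / 4.672×10⁻⁶ = 76960 N = 76.96 kN, tensile.
σ_{invar} = P / A = 76960 / 1100 = 69.96 MPa.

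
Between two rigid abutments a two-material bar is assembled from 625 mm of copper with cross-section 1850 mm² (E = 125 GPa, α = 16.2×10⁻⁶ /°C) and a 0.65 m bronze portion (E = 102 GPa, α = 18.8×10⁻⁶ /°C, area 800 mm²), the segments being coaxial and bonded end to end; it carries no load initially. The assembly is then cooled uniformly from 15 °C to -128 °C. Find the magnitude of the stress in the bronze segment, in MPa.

σ ≈ 374 MPa (tensile)

If the supports were absent, the total length change would be Σ αᵢΔT Lᵢ = 16.2×10⁻⁶×143×625 + 18.8×10⁻⁶×143×650 = 3.195 mm.
Since the ends are fixed, an axial force P builds up, equal in every segment, with P · Σ Lᵢ/(AᵢEᵢ) = δ_free.
The series flexibility is Σ Lᵢ/(AᵢEᵢ) = 625/(1850×125×10³) + 650/(800×102×10³) = 1.067×10⁻⁵ mm/N.
P = 3.195 / 1.067×10⁻⁵ = 299500 N = 299.5 kN, tensile.
σ_{bronze} = P / A = 299500 / 800 = 374.4 MPa.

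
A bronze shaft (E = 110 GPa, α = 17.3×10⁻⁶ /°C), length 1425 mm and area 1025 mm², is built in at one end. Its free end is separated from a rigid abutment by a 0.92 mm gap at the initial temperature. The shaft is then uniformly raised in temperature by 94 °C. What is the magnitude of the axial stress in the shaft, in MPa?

Free thermal elongation = αΔT L = 17.3×10⁻⁶ × 94 × 1425 = 2.317 mm.
After closing the 0.92 mm clearance, 2.317 − 0.92 = 1.397 mm of expansion remains to be suppressed by the wall.
Compatibility: PL/(AE) = 1.397 mm, so σ = P/A = E × (1.397/1425) = 107.9 MPa.

σ ≈ 108 MPa (compressive)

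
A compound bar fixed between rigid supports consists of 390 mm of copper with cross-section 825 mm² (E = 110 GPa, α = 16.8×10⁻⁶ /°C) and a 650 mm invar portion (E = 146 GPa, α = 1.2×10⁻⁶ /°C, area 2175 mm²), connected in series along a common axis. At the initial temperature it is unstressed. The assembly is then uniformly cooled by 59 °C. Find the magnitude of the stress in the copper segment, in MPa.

With the walls removed the bar would change length by δ_free = Σ αᵢΔT Lᵢ = 16.8×10⁻⁶×59×390 + 1.2×10⁻⁶×59×650 = 0.4326 mm.
The rigid supports impose zero overall length change; the single axial force P common to all segments must satisfy P Σ Lᵢ/(AᵢEᵢ) = δ_free.
Σ Lᵢ/(AᵢEᵢ) = 390/(825×110×10³) + 650/(2175×146×10³) = 6.344×10⁻⁶ mm/N.
P = 0.4326 / 6.344×10⁻⁶ = 68180 N = 68.18 kN, tensile.
σ_{copper} = P / A = 68180 / 825 = 82.65 MPa.

σ ≈ 82.6 MPa (tensile)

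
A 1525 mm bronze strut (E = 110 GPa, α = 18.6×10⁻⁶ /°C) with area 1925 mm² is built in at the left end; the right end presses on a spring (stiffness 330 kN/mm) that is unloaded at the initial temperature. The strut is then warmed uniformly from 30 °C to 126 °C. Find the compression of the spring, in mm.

δ ≈ 0.806 mm

Free thermal expansion: δ_free = αΔT L = 18.6×10⁻⁶ × 96 × 1525 = 2.723 mm.
Let P be the compressive force at the spring. The strut shortens elastically by PL/(AE) and the spring compresses by P/k; together these equal δ_free.
So P = δ_free / [L/(AE) + 1/k] = 2.723 / [ 1525/(1925×110×10³) + 1/(330×10³) ].
P = 2.723 / 1.023×10⁻⁵ = 266100 N.
Spring compression = P/k = 266100/(330×10³) = 0.8064 mm.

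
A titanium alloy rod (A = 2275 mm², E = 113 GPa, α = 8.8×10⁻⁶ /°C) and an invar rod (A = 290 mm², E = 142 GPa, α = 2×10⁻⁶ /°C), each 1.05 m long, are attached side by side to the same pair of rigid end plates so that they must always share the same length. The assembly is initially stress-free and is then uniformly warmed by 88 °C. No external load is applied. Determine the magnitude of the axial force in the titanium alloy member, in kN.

Both members must finish at the same length. With the larger α, the titanium alloy tends to over-expand; the plates restrain it, putting the titanium alloy in compression and the invar in tension. With no external load the two internal forces are equal and opposite, magnitude P.
Setting the final lengths equal and cancelling L: (α₁ − α₂)ΔT = P/(A₁E₁) + P/(A₂E₂).
|α₁ − α₂|·ΔT = 6.8×10⁻⁶ × 88 = 0.0005984.
1/(A₁E₁) + 1/(A₂E₂) = 1/(2275×113×10³) + 1/(290×142×10³) = 2.817×10⁻⁸ N⁻¹.
So P = 0.0005984 / 2.817×10⁻⁸ = 21.24 kN.

P ≈ 21.2 kN (compressive in the titanium alloy)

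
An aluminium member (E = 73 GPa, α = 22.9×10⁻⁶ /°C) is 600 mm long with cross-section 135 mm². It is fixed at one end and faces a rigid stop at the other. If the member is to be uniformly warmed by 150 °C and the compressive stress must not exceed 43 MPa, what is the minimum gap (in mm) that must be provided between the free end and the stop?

Free expansion if unrestrained: δ_free = αΔT L = 22.9×10⁻⁶ × 150 × 600 = 2.061 mm.
At the allowable stress the elastic shortening the wall may impose is σL/E = 43 × 600 / (73×10³) = 0.3534 mm.
The gap must absorb the remainder: g_min = 2.061 − 0.3534 = 1.708 mm.

g ≈ 1.71 mm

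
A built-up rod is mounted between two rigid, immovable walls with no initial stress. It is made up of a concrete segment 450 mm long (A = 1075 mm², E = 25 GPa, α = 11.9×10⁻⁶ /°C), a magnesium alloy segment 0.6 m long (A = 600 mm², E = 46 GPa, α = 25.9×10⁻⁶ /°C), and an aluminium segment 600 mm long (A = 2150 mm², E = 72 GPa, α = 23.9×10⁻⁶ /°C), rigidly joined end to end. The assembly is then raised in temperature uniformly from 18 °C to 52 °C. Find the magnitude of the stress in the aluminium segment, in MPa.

σ ≈ 13.2 MPa (compressive)

With the walls removed the bar would change length by δ_free = Σ αᵢΔT Lᵢ = 11.9×10⁻⁶×34×450 + 25.9×10⁻⁶×34×600 + 23.9×10⁻⁶×34×600 = 1.198 mm.
The rigid supports impose zero overall length change; the single axial force P common to all segments must satisfy P Σ Lᵢ/(AᵢEᵢ) = δ_free.
Σ Lᵢ/(AᵢEᵢ) = 450/(1075×25×10³) + 600/(600×46×10³) + 600/(2150×72×10³) = 4.236×10⁻⁵ mm/N.
So P = 1.198 / 4.236×10⁻⁵ = 28.28 kN, compressive.
σ_{aluminium} = P / A = 28280 / 2150 = 13.15 MPa.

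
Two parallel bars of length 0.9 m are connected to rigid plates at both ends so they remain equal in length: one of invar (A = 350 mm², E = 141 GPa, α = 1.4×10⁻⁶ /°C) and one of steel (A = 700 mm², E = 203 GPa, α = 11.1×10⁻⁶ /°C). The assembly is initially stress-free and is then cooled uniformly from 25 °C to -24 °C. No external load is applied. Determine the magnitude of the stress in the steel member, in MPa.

σ ≈ 24.9 MPa (tensile)

Equilibrium of a rigid end plate with no external load gives equal and opposite internal forces ±P in the two members. Since α_{steel} > α_{invar}, cooling drives the steel into tension and the invar into compression.
Setting the final lengths equal and cancelling L: (α₁ − α₂)ΔT = P/(A₁E₁) + P/(A₂E₂).
|α₁ − α₂|·ΔT = 9.7×10⁻⁶ × 49 = 0.0004753.
1/(A₁E₁) + 1/(A₂E₂) = 1/(350×141×10³) + 1/(700×203×10³) = 2.73×10⁻⁸ N⁻¹.
P = 0.0004753 / 2.73×10⁻⁸ = 17410 N = 17.41 kN.
σ_{steel} = P/A₂ = 17410/700 = 24.87 MPa, tensile.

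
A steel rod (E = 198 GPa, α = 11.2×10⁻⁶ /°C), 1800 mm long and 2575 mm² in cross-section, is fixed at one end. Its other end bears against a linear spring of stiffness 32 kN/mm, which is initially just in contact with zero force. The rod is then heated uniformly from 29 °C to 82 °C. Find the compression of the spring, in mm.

If the spring were absent the rod would lengthen by αΔT L = 11.2×10⁻⁶ × 53 × 1800 = 1.068 mm.
With a force P in the spring, the elastic change of the rod is PL/(AE) and that of the spring is P/k; compatibility requires their sum to equal δ_free.
So P = δ_free / [L/(AE) + 1/k] = 1.068 / [ 1800/(2575×198×10³) + 1/(32×10³) ].
P = 1.068 / 3.478×10⁻⁵ = 30720 N.
Spring compression = P/k = 30720/(32×10³) = 0.96 mm.

δ ≈ 0.96 mm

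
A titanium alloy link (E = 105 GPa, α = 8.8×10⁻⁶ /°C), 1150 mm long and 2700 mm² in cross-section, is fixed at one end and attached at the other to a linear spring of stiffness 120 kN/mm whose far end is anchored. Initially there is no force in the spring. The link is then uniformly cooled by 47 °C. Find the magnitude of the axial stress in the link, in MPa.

Free thermal contraction: δ_free = αΔT L = 8.8×10⁻⁶ × 47 × 1150 = 0.4756 mm.
Let P be the tensile force in the spring. The link extends elastically by PL/(AE) and the spring stretches by P/k; together these equal δ_free.
So P = δ_free / [L/(AE) + 1/k] = 0.4756 / [ 1150/(2700×105×10³) + 1/(120×10³) ].
P = 0.4756 / 1.239×10⁻⁵ = 38390 N.
σ = P/A = 38390/2700 = 14.22 MPa.

σ ≈ 14.2 MPa (tensile)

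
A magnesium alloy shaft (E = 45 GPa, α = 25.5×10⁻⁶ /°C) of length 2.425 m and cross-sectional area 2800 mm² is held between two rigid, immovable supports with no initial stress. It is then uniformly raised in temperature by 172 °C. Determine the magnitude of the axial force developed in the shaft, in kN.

The ends cannot move, so σ = EαΔT = 45×10³ × 25.5×10⁻⁶ × 172 = 197.4 MPa.
Then P = σA = 197.4 × 2800 mm² = 552.6 kN, compressive.

P ≈ 553 kN (compressive)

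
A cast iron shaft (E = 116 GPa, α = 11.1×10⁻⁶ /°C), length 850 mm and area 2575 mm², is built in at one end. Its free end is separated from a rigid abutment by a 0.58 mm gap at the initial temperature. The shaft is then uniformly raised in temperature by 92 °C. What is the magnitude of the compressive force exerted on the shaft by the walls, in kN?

P ≈ 101 kN

If the wall were absent the shaft would grow by αΔT L = 11.1×10⁻⁶ × 92 × 850 = 0.868 mm.
The gap closes (δ_free > 0.58 mm) and the wall then resists a further 0.868 − 0.58 = 0.288 mm of expansion.
So σ = E(δ_free − g)/L = 116×10³ × 0.288/850 = 39.31 MPa.
P = σA = 39.31 × 2575 = 101.2 kN.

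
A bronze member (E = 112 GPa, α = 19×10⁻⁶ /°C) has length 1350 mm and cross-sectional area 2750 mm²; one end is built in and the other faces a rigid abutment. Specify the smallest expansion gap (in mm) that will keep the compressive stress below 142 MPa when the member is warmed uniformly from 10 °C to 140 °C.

g ≈ 1.62 mm

Free expansion if unrestrained: δ_free = αΔT L = 19×10⁻⁶ × 130 × 1350 = 3.334 mm.
A stress of 142 MPa corresponds to the wall pushing the member back by σL/E = 142×1350/(112×10³) = 1.712 mm.
So the gap has to take up the difference, g_min = δ_free − σL/E = 3.334 − 1.712 = 1.623 mm.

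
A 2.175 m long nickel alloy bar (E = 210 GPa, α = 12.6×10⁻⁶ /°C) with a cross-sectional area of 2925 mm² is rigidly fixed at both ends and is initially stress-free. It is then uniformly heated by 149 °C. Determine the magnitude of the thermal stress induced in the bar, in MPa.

σ ≈ 394 MPa (compressive)

The supports are rigid, so the total axial strain is zero. The restrained thermal strain is ε = αΔT = 12.6×10⁻⁶ × 149 = 1877.4×10⁻⁶.
Hence σ = E·αΔT = 210×10³ × 1877.4×10⁻⁶ = 394.3 MPa, compressive.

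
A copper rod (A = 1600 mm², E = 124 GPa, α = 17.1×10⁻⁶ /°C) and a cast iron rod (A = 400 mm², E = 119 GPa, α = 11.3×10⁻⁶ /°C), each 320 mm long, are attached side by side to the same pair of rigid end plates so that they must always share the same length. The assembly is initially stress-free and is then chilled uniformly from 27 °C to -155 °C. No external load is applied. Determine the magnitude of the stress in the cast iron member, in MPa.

σ ≈ 101 MPa (compressive)

The copper has the larger α, so on cooling it would change length more than the cast iron if both were free. The rigid plates force a common final length, so the copper is put into tension and the cast iron into compression, with equal and opposite forces P (no external load).
Equating the net (thermal + elastic) strains gives |α₁ − α₂|·ΔT = P·[1/(A₁E₁) + 1/(A₂E₂)].
|α₁ − α₂|·ΔT = 5.8×10⁻⁶ × 182 = 0.001056.
1/(A₁E₁) + 1/(A₂E₂) = 1/(1600×124×10³) + 1/(400×119×10³) = 2.605×10⁻⁸ N⁻¹.
So P = 0.001056 / 2.605×10⁻⁸ = 40.52 kN.
σ_{cast iron} = P/A₂ = 40520/400 = 101.3 MPa, compressive.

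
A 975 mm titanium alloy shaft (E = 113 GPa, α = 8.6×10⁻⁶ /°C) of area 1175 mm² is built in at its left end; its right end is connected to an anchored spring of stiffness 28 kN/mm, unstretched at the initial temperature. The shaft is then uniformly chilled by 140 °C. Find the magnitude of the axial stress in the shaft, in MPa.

σ ≈ 23.2 MPa (tensile)

If the spring were absent the shaft would shorten by αΔT L = 8.6×10⁻⁶ × 140 × 975 = 1.174 mm.
Let P be the tensile force in the spring. The shaft extends elastically by PL/(AE) and the spring stretches by P/k; together these equal δ_free.
P [ L/(AE) + 1/k ] = δ_free → P [ 975/(1175×113×10³) + 1/(28×10³) ] = 1.174.
P = 1.174 / 4.306×10⁻⁵ = 27260 N.
σ = P/A = 27260/1175 = 23.2 MPa.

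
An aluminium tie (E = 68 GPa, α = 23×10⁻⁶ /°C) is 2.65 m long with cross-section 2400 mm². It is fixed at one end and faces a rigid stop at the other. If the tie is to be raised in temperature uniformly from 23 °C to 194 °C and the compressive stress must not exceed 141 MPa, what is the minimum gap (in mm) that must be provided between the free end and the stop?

g ≈ 4.93 mm

With no wall the tie would lengthen by αΔT L = 23×10⁻⁶ × 171 × 2650 = 10.42 mm.
At the allowable stress the elastic shortening the wall may impose is σL/E = 141 × 2650 / (68×10³) = 5.495 mm.
The gap must absorb the remainder: g_min = 10.42 − 5.495 = 4.928 mm.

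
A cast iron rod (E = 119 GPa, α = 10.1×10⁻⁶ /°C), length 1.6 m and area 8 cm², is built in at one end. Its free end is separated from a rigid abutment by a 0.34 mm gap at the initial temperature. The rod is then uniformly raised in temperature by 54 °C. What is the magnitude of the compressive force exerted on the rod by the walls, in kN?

P ≈ 31.7 kN

Unrestrained expansion: δ_free = αΔT L = 10.1×10⁻⁶ × 54 × 1600 = 0.8726 mm.
The gap closes (δ_free > 0.34 mm) and the wall then resists a further 0.8726 − 0.34 = 0.5326 mm of expansion.
Compatibility: PL/(AE) = 0.5326 mm, so σ = P/A = E × (0.5326/1600) = 39.62 MPa.
Force on the wall = σA = 39.62 × 800 mm² = 31.69 kN.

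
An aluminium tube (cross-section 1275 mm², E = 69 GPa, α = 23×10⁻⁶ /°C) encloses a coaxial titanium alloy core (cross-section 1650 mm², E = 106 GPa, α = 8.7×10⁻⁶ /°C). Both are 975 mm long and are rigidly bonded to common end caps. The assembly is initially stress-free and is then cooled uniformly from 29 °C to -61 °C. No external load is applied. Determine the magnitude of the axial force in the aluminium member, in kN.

P ≈ 75.3 kN (tensile in the aluminium)

Both members must finish at the same length. With the larger α, the aluminium tends to over-contract; the plates restrain it, putting the aluminium in tension and the titanium alloy in compression. With no external load the two internal forces are equal and opposite, magnitude P.
Setting the final lengths equal and cancelling L: (α₁ − α₂)ΔT = P/(A₁E₁) + P/(A₂E₂).
|α₁ − α₂|·ΔT = 14.3×10⁻⁶ × 90 = 0.001287.
1/(A₁E₁) + 1/(A₂E₂) = 1/(1275×69×10³) + 1/(1650×106×10³) = 1.708×10⁻⁸ N⁻¹.
So P = 0.001287 / 1.708×10⁻⁸ = 75.33 kN.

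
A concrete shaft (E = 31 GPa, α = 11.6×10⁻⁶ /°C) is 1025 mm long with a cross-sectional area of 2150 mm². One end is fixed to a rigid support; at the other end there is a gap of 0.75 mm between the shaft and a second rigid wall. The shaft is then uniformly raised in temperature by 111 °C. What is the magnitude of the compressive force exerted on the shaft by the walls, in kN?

Unrestrained expansion: δ_free = αΔT L = 11.6×10⁻⁶ × 111 × 1025 = 1.32 mm.
The gap closes (δ_free > 0.75 mm) and the wall then resists a further 1.32 − 0.75 = 0.5698 mm of expansion.
So σ = E(δ_free − g)/L = 31×10³ × 0.5698/1025 = 17.23 MPa.
P = σA = 17.23 × 2150 = 37.05 kN.

P ≈ 37.1 kN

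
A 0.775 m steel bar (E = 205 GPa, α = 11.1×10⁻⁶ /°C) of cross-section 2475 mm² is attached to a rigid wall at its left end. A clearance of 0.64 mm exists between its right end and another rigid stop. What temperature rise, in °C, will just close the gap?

ΔT ≈ 74.4 °C

Contact occurs when the free expansion equals the gap: αΔT L = 0.64 mm.
ΔT = 0.64 / (11.1×10⁻⁶ × 775) = 74.4 °C.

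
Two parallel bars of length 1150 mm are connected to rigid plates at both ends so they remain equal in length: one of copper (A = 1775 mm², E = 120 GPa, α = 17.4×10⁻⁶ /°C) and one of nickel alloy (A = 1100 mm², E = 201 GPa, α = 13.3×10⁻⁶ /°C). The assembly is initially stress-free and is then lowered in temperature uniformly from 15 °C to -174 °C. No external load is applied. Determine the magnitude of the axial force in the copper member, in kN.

Both members must finish at the same length. With the larger α, the copper tends to over-contract; the plates restrain it, putting the copper in tension and the nickel alloy in compression. With no external load the two internal forces are equal and opposite, magnitude P.
Compatibility of the two members (thermal + elastic change equal): (α₁ − α₂)ΔT = P·[1/(A₁E₁) + 1/(A₂E₂)].
|α₁ − α₂|·ΔT = 4.1×10⁻⁶ × 189 = 0.0007749.
1/(A₁E₁) + 1/(A₂E₂) = 1/(1775×120×10³) + 1/(1100×201×10³) = 9.218×10⁻⁹ N⁻¹.
So P = 0.0007749 / 9.218×10⁻⁹ = 84.07 kN.

P ≈ 84.1 kN (tensile in the copper)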